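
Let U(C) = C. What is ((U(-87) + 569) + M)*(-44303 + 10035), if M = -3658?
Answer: 108835168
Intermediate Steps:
((U(-87) + 569) + M)*(-44303 + 10035) = ((-87 + 569) - 3658)*(-44303 + 10035) = (482 - 3658)*(-34268) = -3176*(-34268) = 108835168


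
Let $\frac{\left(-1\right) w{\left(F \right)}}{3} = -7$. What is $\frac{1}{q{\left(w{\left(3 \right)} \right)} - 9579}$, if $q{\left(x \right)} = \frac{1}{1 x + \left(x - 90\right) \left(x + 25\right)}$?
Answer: $- \frac{3153}{30202588} \approx -0.00010439$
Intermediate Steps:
$w{\left(F \right)} = 21$ ($w{\left(F \right)} = \left(-3\right) \left(-7\right) = 21$)
$q{\left(x \right)} = \frac{1}{x + \left(-90 + x\right) \left(25 + x\right)}$
$\frac{1}{q{\left(w{\left(3 \right)} \right)} - 9579} = \frac{1}{\frac{1}{-2250 + 21^{2} - 1344} - 9579} = \frac{1}{\frac{1}{-2250 + 441 - 1344} - 9579} = \frac{1}{\frac{1}{-3153} - 9579} = \frac{1}{- \frac{1}{3153} - 9579} = \frac{1}{- \frac{30202588}{3153}} = - \frac{3153}{30202588}$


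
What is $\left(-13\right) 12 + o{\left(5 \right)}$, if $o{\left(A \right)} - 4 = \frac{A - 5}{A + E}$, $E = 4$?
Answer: $-152$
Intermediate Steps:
$o{\left(A \right)} = 4 + \frac{-5 + A}{4 + A}$ ($o{\left(A \right)} = 4 + \frac{A - 5}{A + 4} = 4 + \frac{-5 + A}{4 + A}$)
$\left(-13\right) 12 + o{\left(5 \right)} = \left(-13\right) 12 + \frac{11 + 5 \cdot 5}{4 + 5} = -156 + \frac{11 + 25}{9} = -156 + \frac{1}{9} \cdot 36 = -156 + 4 = -152$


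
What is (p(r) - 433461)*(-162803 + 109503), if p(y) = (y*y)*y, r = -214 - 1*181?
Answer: 3307975808800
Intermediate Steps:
r = -395 (r = -214 - 181 = -395)
p(y) = y³ (p(y) = y²*y = y³)
(p(r) - 433461)*(-162803 + 109503) = ((-395)³ - 433461)*(-162803 + 109503) = (-61629875 - 433461)*(-53300) = -62063336*(-53300) = 3307975808800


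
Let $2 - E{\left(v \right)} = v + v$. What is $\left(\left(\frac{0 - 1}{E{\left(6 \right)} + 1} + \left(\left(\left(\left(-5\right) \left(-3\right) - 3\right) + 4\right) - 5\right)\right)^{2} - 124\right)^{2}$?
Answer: $\frac{1936}{6561} \approx 0.29508$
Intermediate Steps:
$E{\left(v \right)} = 2 - 2 v$ ($E{\left(v \right)} = 2 - \left(v + v\right) = 2 - 2 v$)
$\left(\left(\frac{0 - 1}{E{\left(6 \right)} + 1} + \left(\left(\left(\left(-5\right) \left(-3\right) - 3\right) + 4\right) - 5\right)\right)^{2} - 124\right)^{2} = \left(\left(\frac{0 - 1}{\left(2 - 12\right) + 1} + \left(\left(\left(\left(-5\right) \left(-3\right) - 3\right) + 4\right) - 5\right)\right)^{2} - 124\right)^{2} = \left(\left(- \frac{1}{\left(2 - 12\right) + 1} + \left(\left(\left(15 - 3\right) + 4\right) - 5\right)\right)^{2} - 124\right)^{2} = \left(\left(- \frac{1}{-10 + 1} + \left(\left(12 + 4\right) - 5\right)\right)^{2} - 124\right)^{2} = \left(\left(- \frac{1}{-9} + \left(16 - 5\right)\right)^{2} - 124\right)^{2} = \left(\left(\left(-1\right) \left(- \frac{1}{9}\right) + 11\right)^{2} - 124\right)^{2} = \left(\left(\frac{1}{9} + 11\right)^{2} - 124\right)^{2} = \left(\left(\frac{100}{9}\right)^{2} - 124\right)^{2} = \left(\frac{10000}{81} - 124\right)^{2} = \left(- \frac{44}{81}\right)^{2} = \frac{1936}{6561}$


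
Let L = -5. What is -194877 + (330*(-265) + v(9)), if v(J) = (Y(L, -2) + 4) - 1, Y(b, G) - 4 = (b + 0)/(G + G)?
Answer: -1129275/4 ≈ -2.8232e+5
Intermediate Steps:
Y(b, G) = 4 + b/(2*G) (Y(b, G) = 4 + (b + 0)/(G + G) = 4 + b/((2*G)) = 4 + b*(1/(2*G)) = 4 + b/(2*G))
v(J) = 33/4 (v(J) = ((4 + (½)*(-5)/(-2)) + 4) - 1 = ((4 + (½)*(-5)*(-½)) + 4) - 1 = ((4 + 5/4) + 4) - 1 = (21/4 + 4) - 1 = 37/4 - 1 = 33/4)
-194877 + (330*(-265) + v(9)) = -194877 + (330*(-265) + 33/4) = -194877 + (-87450 + 33/4) = -194877 - 349767/4 = -1129275/4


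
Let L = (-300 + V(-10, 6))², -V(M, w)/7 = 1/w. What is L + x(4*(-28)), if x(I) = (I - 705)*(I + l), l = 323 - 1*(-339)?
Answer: -12911351/36 ≈ -3.5865e+5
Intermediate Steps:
l = 662 (l = 323 + 339 = 662)
x(I) = (-705 + I)*(662 + I) (x(I) = (I - 705)*(I + 662) = (-705 + I)*(662 + I))
V(M, w) = -7/w
L = 3265249/36 (L = (-300 - 7/6)² = (-1807/6)² = 3265249/36 ≈ 90701.)
L + x(4*(-28)) = 3265249/36 + (-466710 + (4*(-28))² - 172*(-28)) = 3265249/36 + (-466710 + (-112)² - 43*(-112)) = 3265249/36 + (-466710 + 12544 + 4816) = 3265249/36 - 449350 = -12911351/36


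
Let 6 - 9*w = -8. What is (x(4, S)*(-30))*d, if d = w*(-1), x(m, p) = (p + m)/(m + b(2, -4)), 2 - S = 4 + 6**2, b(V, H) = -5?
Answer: 4760/3 ≈ 1586.7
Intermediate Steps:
w = 14/9 (w = 2/3 - 1/9*(-8) = 2/3 + 8/9 = 14/9 ≈ 1.5556)
S = -38 (S = 2 - (4 + 6**2) = 2 - (4 + 36) = 2 - 1*40 = 2 - 40 = -38)
x(m, p) = (m + p)/(-5 + m) (x(m, p) = (p + m)/(m - 5) = (m + p)/(-5 + m))
d = -14/9 (d = (14/9)*(-1) = -14/9 ≈ -1.5556)
(x(4, S)*(-30))*d = (((4 - 38)/(-5 + 4))*(-30))*(-14/9) = ((-34/(-1))*(-30))*(-14/9) = (-1*(-34)*(-30))*(-14/9) = (34*(-30))*(-14/9) = -1020*(-14/9) = 4760/3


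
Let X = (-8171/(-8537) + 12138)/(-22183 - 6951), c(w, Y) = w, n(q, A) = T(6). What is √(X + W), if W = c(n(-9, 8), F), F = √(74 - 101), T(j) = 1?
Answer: √36085517944636398/248716958 ≈ 0.76377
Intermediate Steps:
n(q, A) = 1
F = 3*I*√3 (F = √(-27) = 3*I*√3 ≈ 5.1962*I)
W = 1
X = -103630277/248716958 (X = (-8171*(-1/8537) + 12138)/(-29134) = (8171/8537 + 12138)*(-1/29134) = (103630277/8537)*(-1/29134) = -103630277/248716958 ≈ -0.41666)
√(X + W) = √(-103630277/248716958 + 1) = √(145086681/248716958) = √36085517944636398/248716958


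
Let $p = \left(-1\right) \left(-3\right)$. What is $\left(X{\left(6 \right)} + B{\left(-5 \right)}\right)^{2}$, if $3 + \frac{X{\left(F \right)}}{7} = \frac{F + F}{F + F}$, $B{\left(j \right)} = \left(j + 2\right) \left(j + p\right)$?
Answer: $64$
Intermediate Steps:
$p = 3$
$B{\left(j \right)} = \left(2 + j\right) \left(3 + j\right)$ ($B{\left(j \right)} = \left(j + 2\right) \left(j + 3\right) = \left(2 + j\right) \left(3 + j\right)$)
$X{\left(F \right)} = -14$ ($X{\left(F \right)} = -21 + 7 \frac{F + F}{F + F} = -21 + 7 \frac{2 F}{2 F} = -21 + 7 \cdot 2 F \frac{1}{2 F} = -21 + 7 \cdot 1 = -21 + 7 = -14$)
$\left(X{\left(6 \right)} + B{\left(-5 \right)}\right)^{2} = \left(-14 + \left(6 + \left(-5\right)^{2} + 5 \left(-5\right)\right)\right)^{2} = \left(-14 + \left(6 + 25 - 25\right)\right)^{2} = \left(-14 + 6\right)^{2} = \left(-8\right)^{2} = 64$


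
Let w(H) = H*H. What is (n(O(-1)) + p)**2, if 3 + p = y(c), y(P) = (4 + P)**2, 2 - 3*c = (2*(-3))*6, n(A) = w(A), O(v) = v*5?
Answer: 7279204/81 ≈ 89867.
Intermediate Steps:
w(H) = H**2
O(v) = 5*v
n(A) = A**2
c = 38/3 (c = 2/3 - 2*(-3)*6/3 = 2/3 - (-2)*6 = 2/3 - 1/3*(-36) = 2/3 + 12 = 38/3 ≈ 12.667)
p = 2473/9 (p = -3 + (4 + 38/3)**2 = -3 + (50/3)**2 = -3 + 2500/9 = 2473/9 ≈ 274.78)
(n(O(-1)) + p)**2 = ((5*(-1))**2 + 2473/9)**2 = ((-5)**2 + 2473/9)**2 = (25 + 2473/9)**2 = (2698/9)**2 = 7279204/81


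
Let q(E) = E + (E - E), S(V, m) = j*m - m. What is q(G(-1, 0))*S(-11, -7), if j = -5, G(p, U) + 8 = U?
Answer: -336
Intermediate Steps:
G(p, U) = -8 + U
S(V, m) = -6*m (S(V, m) = -5*m - m = -6*m)
q(E) = E (q(E) = E + 0 = E)
q(G(-1, 0))*S(-11, -7) = (-8 + 0)*(-6*(-7)) = -8*42 = -336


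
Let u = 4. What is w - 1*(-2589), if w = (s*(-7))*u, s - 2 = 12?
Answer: 2197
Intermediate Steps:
s = 14 (s = 2 + 12 = 14)
w = -392 (w = (14*(-7))*4 = -98*4 = -392)
w - 1*(-2589) = -392 - 1*(-2589) = -392 + 2589 = 2197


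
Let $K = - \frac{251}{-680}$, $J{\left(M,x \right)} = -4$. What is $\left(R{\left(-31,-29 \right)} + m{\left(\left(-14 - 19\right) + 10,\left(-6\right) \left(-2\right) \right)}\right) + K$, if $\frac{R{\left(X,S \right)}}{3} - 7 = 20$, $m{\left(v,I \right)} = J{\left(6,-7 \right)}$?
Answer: $\frac{52611}{680} \approx 77.369$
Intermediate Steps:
$m{\left(v,I \right)} = -4$
$R{\left(X,S \right)} = 81$ ($R{\left(X,S \right)} = 21 + 3 \cdot 20 = 21 + 60 = 81$)
$K = \frac{251}{680}$ ($K = \left(-251\right) \left(- \frac{1}{680}\right) = \frac{251}{680} \approx 0.36912$)
$\left(R{\left(-31,-29 \right)} + m{\left(\left(-14 - 19\right) + 10,\left(-6\right) \left(-2\right) \right)}\right) + K = \left(81 - 4\right) + \frac{251}{680} = 77 + \frac{251}{680} = \frac{52611}{680}$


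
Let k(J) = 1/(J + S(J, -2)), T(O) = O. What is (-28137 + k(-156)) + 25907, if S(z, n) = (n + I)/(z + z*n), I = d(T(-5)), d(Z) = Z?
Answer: -54285046/24343 ≈ -2230.0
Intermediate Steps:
I = -5
S(z, n) = (-5 + n)/(z + n*z) (S(z, n) = (n - 5)/(z + z*n) = (-5 + n)/(z + n*z))
k(J) = 1/(J + 7/J) (k(J) = 1/(J + (-5 - 2)/(J*(1 - 2))) = 1/(J - 7/(J*(-1))) = 1/(J - 1*(-7)/J) = 1/(J + 7/J))
(-28137 + k(-156)) + 25907 = (-28137 - 156/(7 + (-156)**2)) + 25907 = (-28137 - 156/(7 + 24336)) + 25907 = (-28137 - 156/24343) + 25907 = -684939147/24343 + 25907 = -54285046/24343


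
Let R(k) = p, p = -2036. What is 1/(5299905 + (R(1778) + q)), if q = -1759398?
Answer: 1/3538471 ≈ 2.8261e-7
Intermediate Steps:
R(k) = -2036
1/(5299905 + (R(1778) + q)) = 1/(5299905 + (-2036 - 1759398)) = 1/(5299905 - 1761434) = 1/3538471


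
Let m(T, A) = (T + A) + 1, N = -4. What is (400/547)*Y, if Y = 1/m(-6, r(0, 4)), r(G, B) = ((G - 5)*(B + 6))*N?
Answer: 80/21333 ≈ 0.0037501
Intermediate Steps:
r(G, B) = -4*(-5 + G)*(6 + B) (r(G, B) = ((G - 5)*(B + 6))*(-4) = ((-5 + G)*(6 + B))*(-4) = -4*(-5 + G)*(6 + B))
m(T, A) = 1 + A + T (m(T, A) = (A + T) + 1 = 1 + A + T)
Y = 1/195 (Y = 1/(1 + (120 - 24*0 + 20*4 - 4*4*0) - 6) = 1/(1 + (120 + 0 + 80 + 0) - 6) = 1/(1 + 200 - 6) = 1/195 ≈ 0.0051282)
(400/547)*Y = (400/547)*(1/195) = 80/21333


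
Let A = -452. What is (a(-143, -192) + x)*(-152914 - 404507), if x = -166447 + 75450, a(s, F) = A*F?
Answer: 2348414673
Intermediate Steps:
a(s, F) = -452*F
x = -90997
(a(-143, -192) + x)*(-152914 - 404507) = (-452*(-192) - 90997)*(-152914 - 404507) = (86784 - 90997)*(-557421) = -4213*(-557421) = 2348414673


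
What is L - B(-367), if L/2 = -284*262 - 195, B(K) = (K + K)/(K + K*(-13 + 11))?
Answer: -149204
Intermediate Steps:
B(K) = -2 (B(K) = (2*K)/(K + K*(-2)) = (2*K)/(K - 2*K) = (2*K)/((-K)) = (2*K)*(-1/K) = -2)
L = -149206 (L = 2*(-284*262 - 195) = 2*(-74408 - 195) = 2*(-74603) = -149206)
L - B(-367) = -149206 - 1*(-2) = -149206 + 2 = -149204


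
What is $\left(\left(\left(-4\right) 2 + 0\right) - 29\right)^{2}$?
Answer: $1369$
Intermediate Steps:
$\left(\left(\left(-4\right) 2 + 0\right) - 29\right)^{2} = \left(\left(-8 + 0\right) - 29\right)^{2} = \left(-8 - 29\right)^{2} = \left(-37\right)^{2} = 1369$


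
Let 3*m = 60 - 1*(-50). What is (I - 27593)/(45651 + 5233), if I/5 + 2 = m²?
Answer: -187927/457956 ≈ -0.41036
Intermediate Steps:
m = 110/3 (m = (60 - 1*(-50))/3 = (60 + 50)/3 = (⅓)*110 = 110/3 ≈ 36.667)
I = 60410/9 (I = -10 + 5*(110/3)² = -10 + 5*(12100/9) = -10 + 60500/9 = 60410/9 ≈ 6712.2)
(I - 27593)/(45651 + 5233) = (60410/9 - 27593)/(45651 + 5233) = -187927/9/50884 = -187927/9*1/50884 = -187927/457956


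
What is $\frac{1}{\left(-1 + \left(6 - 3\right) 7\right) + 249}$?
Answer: $\frac{1}{269} \approx 0.0037175$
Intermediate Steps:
$\frac{1}{\left(-1 + \left(6 - 3\right) 7\right) + 249} = \frac{1}{\left(-1 + 3 \cdot 7\right) + 249} = \frac{1}{\left(-1 + 21\right) + 249} = \frac{1}{20 + 249} = \frac{1}{269}$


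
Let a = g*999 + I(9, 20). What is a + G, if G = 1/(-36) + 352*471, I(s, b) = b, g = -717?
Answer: -19816957/36 ≈ -5.5047e+5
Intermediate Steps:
a = -716263 (a = -717*999 + 20 = -716283 + 20 = -716263)
G = 5968511/36 (G = -1/36 + 165792 = 5968511/36 ≈ 1.6579e+5)
a + G = -716263 + 5968511/36 = -19816957/36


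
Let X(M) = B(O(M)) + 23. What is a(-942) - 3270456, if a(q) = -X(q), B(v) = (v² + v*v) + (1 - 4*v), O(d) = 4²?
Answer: -3270928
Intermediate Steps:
O(d) = 16
B(v) = 1 - 4*v + 2*v² (B(v) = (v² + v²) + (1 - 4*v) = 2*v² + (1 - 4*v) = 1 - 4*v + 2*v²)
X(M) = 472 (X(M) = (1 - 4*16 + 2*16²) + 23 = (1 - 64 + 2*256) + 23 = (1 - 64 + 512) + 23 = 449 + 23 = 472)
a(q) = -472 (a(q) = -1*472 = -472)
a(-942) - 3270456 = -472 - 3270456 = -3270928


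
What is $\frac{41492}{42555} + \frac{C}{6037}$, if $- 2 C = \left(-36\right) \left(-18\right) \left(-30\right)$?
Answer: $\frac{664121804}{256904535} \approx 2.5851$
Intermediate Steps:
$C = 9720$ ($C = - \frac{\left(-36\right) \left(-18\right) \left(-30\right)}{2} = - \frac{648 \left(-30\right)}{2} = \left(- \frac{1}{2}\right) \left(-19440\right) = 9720$)
$\frac{41492}{42555} + \frac{C}{6037} = \frac{41492}{42555} + \frac{9720}{6037} = \frac{664121804}{256904535}$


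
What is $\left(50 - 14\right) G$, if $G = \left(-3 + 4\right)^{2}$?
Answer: $36$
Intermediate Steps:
$G = 1$ ($G = 1^{2} = 1$)
$\left(50 - 14\right) G = \left(50 - 14\right) 1 = 36 \cdot 1 = 36$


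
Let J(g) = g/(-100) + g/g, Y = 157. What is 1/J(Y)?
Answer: -100/57 ≈ -1.7544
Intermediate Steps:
J(g) = 1 - g/100 (J(g) = g*(-1/100) + 1 = -g/100 + 1 = 1 - g/100)
1/J(Y) = 1/(1 - 1/100*157) = 1/(1 - 157/100) = 1/(-57/100) = -100/57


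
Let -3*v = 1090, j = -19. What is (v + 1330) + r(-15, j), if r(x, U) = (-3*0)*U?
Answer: 2900/3 ≈ 966.67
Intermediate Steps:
v = -1090/3 (v = -⅓*1090 = -1090/3 ≈ -363.33)
r(x, U) = 0 (r(x, U) = 0*U = 0)
(v + 1330) + r(-15, j) = (-1090/3 + 1330) + 0 = 2900/3 + 0 = 2900/3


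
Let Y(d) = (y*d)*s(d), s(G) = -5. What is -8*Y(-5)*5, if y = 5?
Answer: -5000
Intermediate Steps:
Y(d) = -25*d (Y(d) = (5*d)*(-5) = -25*d)
-8*Y(-5)*5 = -(-200)*(-5)*5 = -8*125*5 = -1000*5 = -5000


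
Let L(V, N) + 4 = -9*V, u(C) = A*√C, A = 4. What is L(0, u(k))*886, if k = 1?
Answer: -3544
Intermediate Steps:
u(C) = 4*√C
L(V, N) = -4 - 9*V
L(0, u(k))*886 = (-4 - 9*0)*886 = (-4 + 0)*886 = -4*886 = -3544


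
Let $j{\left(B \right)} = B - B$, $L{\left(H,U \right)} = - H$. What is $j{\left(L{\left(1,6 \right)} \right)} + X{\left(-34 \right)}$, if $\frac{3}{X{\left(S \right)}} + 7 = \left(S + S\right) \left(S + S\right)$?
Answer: $\frac{1}{1539} \approx 0.00064977$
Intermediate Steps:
$j{\left(B \right)} = 0$
$X{\left(S \right)} = \frac{3}{-7 + 4 S^{2}}$ ($X{\left(S \right)} = \frac{3}{-7 + \left(S + S\right) \left(S + S\right)} = \frac{3}{-7 + 2 S 2 S} = \frac{3}{-7 + 4 S^{2}}$)
$j{\left(L{\left(1,6 \right)} \right)} + X{\left(-34 \right)} = 0 + \frac{3}{-7 + 4 \left(-34\right)^{2}} = 0 + \frac{3}{-7 + 4 \cdot 1156} = 0 + \frac{3}{-7 + 4624} = 0 + \frac{3}{4617} = 0 + 3 \cdot \frac{1}{4617} = 0 + \frac{1}{1539} = \frac{1}{1539}$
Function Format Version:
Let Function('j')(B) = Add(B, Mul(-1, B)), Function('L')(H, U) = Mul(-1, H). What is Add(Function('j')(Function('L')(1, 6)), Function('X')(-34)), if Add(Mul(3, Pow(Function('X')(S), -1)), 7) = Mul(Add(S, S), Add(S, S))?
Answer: Rational(1, 1539) ≈ 0.00064977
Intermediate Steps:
Function('j')(B) = 0
Function('X')(S) = Mul(3, Pow(Add(-7, Mul(4, Pow(S, 2))), -1)) (Function('X')(S) = Mul(3, Pow(Add(-7, Mul(Add(S, S), Add(S, S))), -1)) = Mul(3, Pow(Add(-7, Mul(Mul(2, S), Mul(2, S))), -1)) = Mul(3, Pow(Add(-7, Mul(4, Pow(S, 2))), -1)))
Add(Function('j')(Function('L')(1, 6)), Function('X')(-34)) = Add(0, Mul(3, Pow(Add(-7, Mul(4, Pow(-34, 2))), -1))) = Add(0, Mul(3, Pow(Add(-7, Mul(4, 1156)), -1))) = Add(0, Mul(3, Pow(Add(-7, 4624), -1))) = Add(0, Mul(3, Pow(4617, -1))) = Add(0, Mul(3, Rational(1, 4617))) = Add(0, Rational(1, 1539)) = Rational(1, 1539)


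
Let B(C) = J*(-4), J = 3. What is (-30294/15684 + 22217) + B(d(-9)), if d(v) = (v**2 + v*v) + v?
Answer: 58038821/2614 ≈ 22203.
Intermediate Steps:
d(v) = v + 2*v**2 (d(v) = (v**2 + v**2) + v = 2*v**2 + v = v + 2*v**2)
B(C) = -12 (B(C) = 3*(-4) = -12)
(-30294/15684 + 22217) + B(d(-9)) = (-30294/15684 + 22217) - 12 = (-30294*1/15684 + 22217) - 12 = (-5049/2614 + 22217) - 12 = 58070189/2614 - 12 = 58038821/2614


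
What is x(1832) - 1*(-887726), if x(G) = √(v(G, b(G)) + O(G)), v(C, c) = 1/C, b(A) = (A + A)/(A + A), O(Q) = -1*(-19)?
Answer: 887726 + √15942522/916 ≈ 8.8773e+5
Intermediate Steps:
O(Q) = 19
b(A) = 1 (b(A) = (2*A)/((2*A)) = (2*A)*(1/(2*A)) = 1)
x(G) = √(19 + 1/G) (x(G) = √(1/G + 19) = √(19 + 1/G))
x(1832) - 1*(-887726) = √(19 + 1/1832) - 1*(-887726) = √(19 + 1/1832) + 887726 = √(34809/1832) + 887726 = √15942522/916 + 887726 = 887726 + √15942522/916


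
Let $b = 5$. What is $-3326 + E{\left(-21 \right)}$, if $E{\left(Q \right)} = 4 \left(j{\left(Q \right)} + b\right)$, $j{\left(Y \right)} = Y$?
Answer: $-3390$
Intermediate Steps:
$E{\left(Q \right)} = 20 + 4 Q$ ($E{\left(Q \right)} = 4 \left(Q + 5\right) = 4 \left(5 + Q\right) = 20 + 4 Q$)
$-3326 + E{\left(-21 \right)} = -3326 + \left(20 + 4 \left(-21\right)\right) = -3326 + \left(20 - 84\right) = -3326 - 64 = -3390$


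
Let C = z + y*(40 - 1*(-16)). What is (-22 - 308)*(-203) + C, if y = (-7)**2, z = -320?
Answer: 69414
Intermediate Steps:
y = 49
C = 2424 (C = -320 + 49*(40 - 1*(-16)) = -320 + 49*(40 + 16) = -320 + 49*56 = -320 + 2744 = 2424)
(-22 - 308)*(-203) + C = (-22 - 308)*(-203) + 2424 = -330*(-203) + 2424 = 66990 + 2424 = 69414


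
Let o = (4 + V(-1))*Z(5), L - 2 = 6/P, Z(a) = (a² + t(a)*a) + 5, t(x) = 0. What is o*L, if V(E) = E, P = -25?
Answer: 792/5 ≈ 158.40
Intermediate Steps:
Z(a) = 5 + a² (Z(a) = (a² + 0*a) + 5 = (a² + 0) + 5 = a² + 5 = 5 + a²)
L = 44/25 (L = 2 + 6/(-25) = 2 + 6*(-1/25) = 2 - 6/25 = 44/25 ≈ 1.7600)
o = 90 (o = (4 - 1)*(5 + 5²) = 3*(5 + 25) = 3*30 = 90)
o*L = 90*(44/25) = 792/5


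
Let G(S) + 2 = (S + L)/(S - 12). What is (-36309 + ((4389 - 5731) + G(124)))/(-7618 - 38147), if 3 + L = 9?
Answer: 2108503/2562840 ≈ 0.82272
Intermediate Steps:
L = 6 (L = -3 + 9 = 6)
G(S) = -2 + (6 + S)/(-12 + S) (G(S) = -2 + (S + 6)/(S - 12) = -2 + (6 + S)/(-12 + S))
(-36309 + ((4389 - 5731) + G(124)))/(-7618 - 38147) = (-36309 + ((4389 - 5731) + (30 - 1*124)/(-12 + 124)))/(-7618 - 38147) = (-36309 + (-1342 + (30 - 124)/112))/(-45765) = (-36309 + (-1342 + (1/112)*(-94)))*(-1/45765) = (-36309 + (-1342 - 47/56))*(-1/45765) = (-36309 - 75199/56)*(-1/45765) = -2108503/56*(-1/45765) = 2108503/2562840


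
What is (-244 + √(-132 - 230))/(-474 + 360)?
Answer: 122/57 - I*√362/114 ≈ 2.1404 - 0.1669*I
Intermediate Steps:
(-244 + √(-132 - 230))/(-474 + 360) = (-244 + √(-362))/(-114) = (-244 + I*√362)*(-1/114) = 122/57 - I*√362/114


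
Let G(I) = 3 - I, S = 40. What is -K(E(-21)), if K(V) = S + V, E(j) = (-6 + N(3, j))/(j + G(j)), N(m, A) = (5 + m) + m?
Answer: -125/3 ≈ -41.667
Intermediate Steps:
N(m, A) = 5 + 2*m
E(j) = 5/3 (E(j) = (-6 + (5 + 2*3))/(j + (3 - j)) = (-6 + (5 + 6))/3 = (-6 + 11)*(⅓) = 5*(⅓) = 5/3)
K(V) = 40 + V
-K(E(-21)) = -(40 + 5/3) = -1*125/3 = -125/3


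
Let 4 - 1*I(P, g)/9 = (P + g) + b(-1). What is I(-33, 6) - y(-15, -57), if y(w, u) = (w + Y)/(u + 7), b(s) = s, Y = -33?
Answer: 7176/25 ≈ 287.04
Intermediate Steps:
I(P, g) = 45 - 9*P - 9*g (I(P, g) = 36 - 9*((P + g) - 1) = 36 - 9*(-1 + P + g) = 36 + (9 - 9*P - 9*g) = 45 - 9*P - 9*g)
y(w, u) = (-33 + w)/(7 + u) (y(w, u) = (w - 33)/(u + 7) = (-33 + w)/(7 + u))
I(-33, 6) - y(-15, -57) = (45 - 9*(-33) - 9*6) - (-33 - 15)/(7 - 57) = (45 + 297 - 54) - (-48)/(-50) = 288 - (-1)*(-48)/50 = 288 - 1*24/25 = 288 - 24/25 = 7176/25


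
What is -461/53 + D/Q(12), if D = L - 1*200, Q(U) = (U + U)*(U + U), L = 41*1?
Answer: -91321/10176 ≈ -8.9742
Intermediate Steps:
L = 41
Q(U) = 4*U² (Q(U) = (2*U)*(2*U) = 4*U²)
D = -159 (D = 41 - 1*200 = 41 - 200 = -159)
-461/53 + D/Q(12) = -461/53 - 159/(4*12²) = -461*1/53 - 159/(4*144) = -461/53 - 159/576 = -461/53 - 159*1/576 = -461/53 - 53/192 = -91321/10176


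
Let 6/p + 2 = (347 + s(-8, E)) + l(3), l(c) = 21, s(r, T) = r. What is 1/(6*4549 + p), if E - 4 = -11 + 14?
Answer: 179/4885629 ≈ 3.6638e-5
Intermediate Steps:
E = 7 (E = 4 + (-11 + 14) = 4 + 3 = 7)
p = 3/179 (p = 6/(-2 + ((347 - 8) + 21)) = 6/(-2 + (339 + 21)) = 6/(-2 + 360) = 6/358 = 6*(1/358) = 3/179 ≈ 0.016760)
1/(6*4549 + p) = 1/(6*4549 + 3/179) = 1/(27294 + 3/179) = 1/(4885629/179) = 179/4885629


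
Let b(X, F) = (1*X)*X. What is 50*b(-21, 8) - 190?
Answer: 21860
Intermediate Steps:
b(X, F) = X² (b(X, F) = X*X = X²)
50*b(-21, 8) - 190 = 50*(-21)² - 190 = 50*441 - 190 = 22050 - 190 = 21860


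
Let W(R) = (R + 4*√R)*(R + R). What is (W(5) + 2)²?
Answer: 10704 + 4160*√5 ≈ 20006.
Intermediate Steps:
W(R) = 2*R*(R + 4*√R) (W(R) = (R + 4*√R)*(2*R) = 2*R*(R + 4*√R))
(W(5) + 2)² = ((2*5² + 8*5^(3/2)) + 2)² = ((2*25 + 8*(5*√5)) + 2)² = ((50 + 40*√5) + 2)² = (52 + 40*√5)²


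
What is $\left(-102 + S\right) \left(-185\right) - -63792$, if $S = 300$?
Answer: $27162$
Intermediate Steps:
$\left(-102 + S\right) \left(-185\right) - -63792 = \left(-102 + 300\right) \left(-185\right) - -63792 = 198 \left(-185\right) + 63792 = -36630 + 63792 = 27162$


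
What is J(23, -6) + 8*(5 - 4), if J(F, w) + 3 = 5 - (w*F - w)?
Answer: 142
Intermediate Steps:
J(F, w) = 2 + w - F*w (J(F, w) = -3 + (5 - (w*F - w)) = -3 + (5 - (F*w - w)) = -3 + (5 - (-w + F*w)) = -3 + (5 + (w - F*w)) = -3 + (5 + w - F*w) = 2 + w - F*w)
J(23, -6) + 8*(5 - 4) = (2 - 6 - 1*23*(-6)) + 8*(5 - 4) = (2 - 6 + 138) + 8*1 = 134 + 8 = 142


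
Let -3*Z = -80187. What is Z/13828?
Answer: 26729/13828 ≈ 1.9330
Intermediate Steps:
Z = 26729 (Z = -1/3*(-80187) = 26729)
Z/13828 = 26729/13828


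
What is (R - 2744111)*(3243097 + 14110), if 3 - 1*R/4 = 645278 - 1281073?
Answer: -654434773233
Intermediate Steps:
R = 2543192 (R = 12 - 4*(645278 - 1281073) = 12 - 4*(-635795) = 12 + 2543180 = 2543192)
(R - 2744111)*(3243097 + 14110) = (2543192 - 2744111)*(3243097 + 14110) = -200919*3257207 = -654434773233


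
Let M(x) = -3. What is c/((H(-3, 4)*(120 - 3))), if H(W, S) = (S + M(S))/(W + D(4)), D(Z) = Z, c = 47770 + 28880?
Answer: 25550/39 ≈ 655.13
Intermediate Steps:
c = 76650
H(W, S) = (-3 + S)/(4 + W) (H(W, S) = (S - 3)/(W + 4) = (-3 + S)/(4 + W))
c/((H(-3, 4)*(120 - 3))) = 76650/((((-3 + 4)/(4 - 3))*(120 - 3))) = 76650/(((1/1)*117)) = 76650/(((1*1)*117)) = 76650/((1*117)) = 76650/117 = 76650*(1/117) = 25550/39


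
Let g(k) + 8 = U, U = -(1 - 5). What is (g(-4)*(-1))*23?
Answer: 92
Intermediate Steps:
U = 4 (U = -1*(-4) = 4)
g(k) = -4 (g(k) = -8 + 4 = -4)
(g(-4)*(-1))*23 = -4*(-1)*23 = 4*23 = 92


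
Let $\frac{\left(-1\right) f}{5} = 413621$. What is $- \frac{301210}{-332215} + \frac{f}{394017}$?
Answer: $- \frac{672631529}{154909299} \approx -4.3421$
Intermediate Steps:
$f = -2068105$ ($f = \left(-5\right) 413621 = -2068105$)
$- \frac{301210}{-332215} + \frac{f}{394017} = - \frac{301210}{-332215} - \frac{2068105}{394017} = \left(-301210\right) \left(- \frac{1}{332215}\right) - \frac{159085}{30309} = \frac{4634}{5111} - \frac{159085}{30309} = - \frac{672631529}{154909299}$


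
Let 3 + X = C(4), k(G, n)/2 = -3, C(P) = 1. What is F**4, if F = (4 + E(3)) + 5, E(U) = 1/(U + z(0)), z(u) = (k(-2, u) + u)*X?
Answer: 342102016/50625 ≈ 6757.6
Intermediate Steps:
k(G, n) = -6 (k(G, n) = 2*(-3) = -6)
X = -2 (X = -3 + 1 = -2)
z(u) = 12 - 2*u (z(u) = (-6 + u)*(-2) = 12 - 2*u)
E(U) = 1/(12 + U) (E(U) = 1/(U + (12 - 2*0)) = 1/(U + (12 + 0)) = 1/(U + 12) = 1/(12 + U))
F = 136/15 (F = (4 + 1/(12 + 3)) + 5 = (4 + 1/15) + 5 = 61/15 + 5 = 136/15 ≈ 9.0667)
F**4 = (136/15)**4 = 342102016/50625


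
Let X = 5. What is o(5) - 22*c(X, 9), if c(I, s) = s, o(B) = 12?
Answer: -186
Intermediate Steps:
o(5) - 22*c(X, 9) = 12 - 22*9 = 12 - 198 = -186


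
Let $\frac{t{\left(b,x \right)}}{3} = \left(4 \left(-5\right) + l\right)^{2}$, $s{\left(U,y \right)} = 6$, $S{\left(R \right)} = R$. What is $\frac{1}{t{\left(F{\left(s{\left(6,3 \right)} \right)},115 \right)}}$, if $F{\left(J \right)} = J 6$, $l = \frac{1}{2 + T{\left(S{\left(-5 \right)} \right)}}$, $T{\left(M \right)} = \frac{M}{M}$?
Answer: $\frac{3}{3481} \approx 0.00086182$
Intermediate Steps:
$T{\left(M \right)} = 1$
$l = \frac{1}{3}$ ($l = \frac{1}{2 + 1} = \frac{1}{3} \approx 0.33333$)
$F{\left(J \right)} = 6 J$
$t{\left(b,x \right)} = \frac{3481}{3}$ ($t{\left(b,x \right)} = 3 \left(4 \left(-5\right) + \frac{1}{3}\right)^{2} = 3 \left(-20 + \frac{1}{3}\right)^{2} = 3 \left(- \frac{59}{3}\right)^{2} = 3 \cdot \frac{3481}{9} = \frac{3481}{3}$)
$\frac{1}{t{\left(F{\left(s{\left(6,3 \right)} \right)},115 \right)}} = \frac{1}{\frac{3481}{3}} = \frac{3}{3481}$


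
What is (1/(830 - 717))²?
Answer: 1/12769 ≈ 7.8315e-5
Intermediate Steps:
(1/(830 - 717))² = (1/113)² = 1/12769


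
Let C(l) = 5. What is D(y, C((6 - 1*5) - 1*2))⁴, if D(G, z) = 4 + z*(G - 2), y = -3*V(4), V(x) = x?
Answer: 18974736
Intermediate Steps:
y = -12 (y = -3*4 = -12)
D(G, z) = 4 + z*(-2 + G)
D(y, C((6 - 1*5) - 1*2))⁴ = (4 - 2*5 - 12*5)⁴ = (4 - 10 - 60)⁴ = (-66)⁴ = 18974736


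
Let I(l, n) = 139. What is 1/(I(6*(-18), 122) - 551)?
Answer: -1/412 ≈ -0.0024272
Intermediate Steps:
1/(I(6*(-18), 122) - 551) = 1/(139 - 551) = 1/(-412) = -1/412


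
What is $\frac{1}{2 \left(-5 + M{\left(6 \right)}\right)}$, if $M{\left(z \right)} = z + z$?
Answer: $\frac{1}{14} \approx 0.071429$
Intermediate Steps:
$M{\left(z \right)} = 2 z$
$\frac{1}{2 \left(-5 + M{\left(6 \right)}\right)} = \frac{1}{2 \left(-5 + 2 \cdot 6\right)} = \frac{1}{2 \left(-5 + 12\right)} = \frac{1}{2 \cdot 7} = \frac{1}{14}$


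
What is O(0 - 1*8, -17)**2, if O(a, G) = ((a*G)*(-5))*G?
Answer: 133633600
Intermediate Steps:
O(a, G) = -5*a*G**2 (O(a, G) = ((G*a)*(-5))*G = (-5*G*a)*G = -5*a*G**2)
O(0 - 1*8, -17)**2 = (-5*(0 - 1*8)*(-17)**2)**2 = (-5*(0 - 8)*289)**2 = (-5*(-8)*289)**2 = 11560**2 = 133633600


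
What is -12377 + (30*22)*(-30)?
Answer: -32177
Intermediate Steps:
-12377 + (30*22)*(-30) = -12377 + 660*(-30) = -12377 - 19800 = -32177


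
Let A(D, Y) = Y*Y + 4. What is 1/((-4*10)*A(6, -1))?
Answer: -1/200 ≈ -0.0050000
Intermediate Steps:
A(D, Y) = 4 + Y² (A(D, Y) = Y² + 4 = 4 + Y²)
1/((-4*10)*A(6, -1)) = 1/((-4*10)*(4 + (-1)²)) = 1/(-40*(4 + 1)) = 1/(-40*5) = 1/(-200) = -1/200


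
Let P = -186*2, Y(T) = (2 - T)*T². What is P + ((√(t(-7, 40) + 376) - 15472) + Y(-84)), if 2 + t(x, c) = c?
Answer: 590972 + 3*√46 ≈ 5.9099e+5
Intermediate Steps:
t(x, c) = -2 + c
Y(T) = T²*(2 - T)
P = -372
P + ((√(t(-7, 40) + 376) - 15472) + Y(-84)) = -372 + ((√((-2 + 40) + 376) - 15472) + (-84)²*(2 - 1*(-84))) = -372 + ((√(38 + 376) - 15472) + 7056*(2 + 84)) = -372 + ((√414 - 15472) + 7056*86) = -372 + ((3*√46 - 15472) + 606816) = -372 + ((-15472 + 3*√46) + 606816) = -372 + (591344 + 3*√46) = 590972 + 3*√46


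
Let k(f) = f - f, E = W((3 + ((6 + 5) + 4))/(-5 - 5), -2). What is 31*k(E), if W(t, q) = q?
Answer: 0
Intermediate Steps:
E = -2
k(f) = 0
31*k(E) = 31*0 = 0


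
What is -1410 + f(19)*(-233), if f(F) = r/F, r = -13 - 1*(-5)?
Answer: -24926/19 ≈ -1311.9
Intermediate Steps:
r = -8 (r = -13 + 5 = -8)
f(F) = -8/F
-1410 + f(19)*(-233) = -1410 - 8/19*(-233) = -1410 + 1864/19 = -24926/19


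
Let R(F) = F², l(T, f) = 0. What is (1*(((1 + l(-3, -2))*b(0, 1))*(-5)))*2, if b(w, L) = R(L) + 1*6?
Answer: -70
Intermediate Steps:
b(w, L) = 6 + L² (b(w, L) = L² + 1*6 = L² + 6 = 6 + L²)
(1*(((1 + l(-3, -2))*b(0, 1))*(-5)))*2 = (1*(((1 + 0)*(6 + 1²))*(-5)))*2 = (1*((1*(6 + 1))*(-5)))*2 = (1*((1*7)*(-5)))*2 = (1*(7*(-5)))*2 = (1*(-35))*2 = -35*2 = -70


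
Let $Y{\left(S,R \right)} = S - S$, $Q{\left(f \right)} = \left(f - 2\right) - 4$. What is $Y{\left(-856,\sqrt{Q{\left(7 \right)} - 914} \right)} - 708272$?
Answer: $-708272$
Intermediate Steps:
$Q{\left(f \right)} = -6 + f$ ($Q{\left(f \right)} = \left(-2 + f\right) - 4 = -6 + f$)
$Y{\left(S,R \right)} = 0$
$Y{\left(-856,\sqrt{Q{\left(7 \right)} - 914} \right)} - 708272 = 0 - 708272 = -708272$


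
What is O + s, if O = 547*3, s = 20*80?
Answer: 3241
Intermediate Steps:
s = 1600
O = 1641
O + s = 1641 + 1600 = 3241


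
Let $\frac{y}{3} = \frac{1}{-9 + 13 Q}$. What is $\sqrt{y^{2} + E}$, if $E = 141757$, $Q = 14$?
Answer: $\frac{\sqrt{4242645262}}{173} \approx 376.51$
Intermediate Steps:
$y = \frac{3}{173}$ ($y = \frac{3}{-9 + 13 \cdot 14} = \frac{3}{-9 + 182} = \frac{3}{173} \approx 0.017341$)
$\sqrt{y^{2} + E} = \sqrt{\left(\frac{3}{173}\right)^{2} + 141757} = \sqrt{\frac{9}{29929} + 141757} = \sqrt{\frac{4242645262}{29929}} = \frac{\sqrt{4242645262}}{173}$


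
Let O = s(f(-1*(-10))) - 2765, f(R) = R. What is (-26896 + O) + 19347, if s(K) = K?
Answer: -10304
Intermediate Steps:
O = -2755 (O = -1*(-10) - 2765 = 10 - 2765 = -2755)
(-26896 + O) + 19347 = (-26896 - 2755) + 19347 = -29651 + 19347 = -10304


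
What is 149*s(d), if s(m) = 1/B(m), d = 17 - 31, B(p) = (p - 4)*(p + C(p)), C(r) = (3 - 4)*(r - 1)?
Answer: -149/18 ≈ -8.2778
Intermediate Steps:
C(r) = 1 - r (C(r) = -(-1 + r) = 1 - r)
B(p) = -4 + p (B(p) = (p - 4)*(p + (1 - p)) = (-4 + p)*1 = -4 + p)
d = -14
s(m) = 1/(-4 + m)
149*s(d) = 149/(-4 - 14) = 149/(-18) = 149*(-1/18) = -149/18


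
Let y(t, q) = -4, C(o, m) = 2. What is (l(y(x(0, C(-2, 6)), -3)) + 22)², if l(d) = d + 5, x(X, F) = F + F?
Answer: 529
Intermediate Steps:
x(X, F) = 2*F
l(d) = 5 + d
(l(y(x(0, C(-2, 6)), -3)) + 22)² = ((5 - 4) + 22)² = (1 + 22)² = 23² = 529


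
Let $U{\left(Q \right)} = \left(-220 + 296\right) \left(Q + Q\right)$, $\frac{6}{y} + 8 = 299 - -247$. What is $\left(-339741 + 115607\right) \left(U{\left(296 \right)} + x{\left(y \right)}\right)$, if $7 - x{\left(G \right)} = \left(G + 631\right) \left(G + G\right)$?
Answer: $- \frac{729590728549058}{72361} \approx -1.0083 \cdot 10^{10}$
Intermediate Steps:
$y = \frac{3}{269}$ ($y = \frac{6}{-8 + \left(299 - -247\right)} = \frac{6}{-8 + \left(299 + 247\right)} = \frac{6}{-8 + 546} = \frac{6}{538} = 6 \cdot \frac{1}{538} = \frac{3}{269} \approx 0.011152$)
$U{\left(Q \right)} = 152 Q$ ($U{\left(Q \right)} = 76 \cdot 2 Q = 152 Q$)
$x{\left(G \right)} = 7 - 2 G \left(631 + G\right)$ ($x{\left(G \right)} = 7 - \left(G + 631\right) \left(G + G\right) = 7 - \left(631 + G\right) 2 G = 7 - 2 G \left(631 + G\right)$)
$\left(-339741 + 115607\right) \left(U{\left(296 \right)} + x{\left(y \right)}\right) = \left(-339741 + 115607\right) \left(152 \cdot 296 - \left(\frac{1903}{269} + \frac{18}{72361}\right)\right) = - 224134 \left(44992 - \frac{511925}{72361}\right) = \left(-224134\right) \frac{3255154187}{72361} = - \frac{729590728549058}{72361}$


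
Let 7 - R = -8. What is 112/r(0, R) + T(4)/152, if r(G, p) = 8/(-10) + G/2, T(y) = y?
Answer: -5319/38 ≈ -139.97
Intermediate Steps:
R = 15 (R = 7 - 1*(-8) = 7 + 8 = 15)
r(G, p) = -⅘ + G/2 (r(G, p) = 8*(-⅒) + G*(½) = -⅘ + G/2)
112/r(0, R) + T(4)/152 = 112/(-⅘ + (½)*0) + 4/152 = 112/(-⅘ + 0) + 4*(1/152) = 112/(-⅘) + 1/38 = 112*(-5/4) + 1/38 = -140 + 1/38 = -5319/38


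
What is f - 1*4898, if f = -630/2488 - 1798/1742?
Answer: -5308493273/1083524 ≈ -4899.3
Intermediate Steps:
f = -1392721/1083524 (f = -630*1/2488 - 1798*1/1742 = -315/1244 - 899/871 = -1392721/1083524 ≈ -1.2854)
f - 1*4898 = -1392721/1083524 - 1*4898 = -1392721/1083524 - 4898 = -5308493273/1083524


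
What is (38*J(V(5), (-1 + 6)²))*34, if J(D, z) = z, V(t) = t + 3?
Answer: 32300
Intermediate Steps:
V(t) = 3 + t
(38*J(V(5), (-1 + 6)²))*34 = (38*(-1 + 6)²)*34 = (38*5²)*34 = (38*25)*34 = 950*34 = 32300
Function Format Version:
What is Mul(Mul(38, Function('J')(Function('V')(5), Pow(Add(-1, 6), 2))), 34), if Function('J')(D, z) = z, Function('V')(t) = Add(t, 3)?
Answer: 32300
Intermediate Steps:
Function('V')(t) = Add(3, t)
Mul(Mul(38, Function('J')(Function('V')(5), Pow(Add(-1, 6), 2))), 34) = Mul(Mul(38, Pow(Add(-1, 6), 2)), 34) = Mul(Mul(38, Pow(5, 2)), 34) = Mul(Mul(38, 25), 34) = Mul(950, 34) = 32300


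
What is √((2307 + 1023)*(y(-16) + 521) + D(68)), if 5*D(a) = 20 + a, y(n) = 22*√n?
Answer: √(43373690 + 7326000*I)/5 ≈ 1321.8 + 110.85*I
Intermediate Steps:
D(a) = 4 + a/5 (D(a) = (20 + a)/5 = 4 + a/5)
√((2307 + 1023)*(y(-16) + 521) + D(68)) = √((2307 + 1023)*(22*√(-16) + 521) + (4 + (⅕)*68)) = √(3330*(22*(4*I) + 521) + (4 + 68/5)) = √(3330*(88*I + 521) + 88/5) = √(3330*(521 + 88*I) + 88/5) = √((1734930 + 293040*I) + 88/5) = √(8674738/5 + 293040*I)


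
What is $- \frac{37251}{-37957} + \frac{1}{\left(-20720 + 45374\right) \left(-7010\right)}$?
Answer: $\frac{6437886901583}{6559901064780} \approx 0.9814$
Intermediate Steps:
$- \frac{37251}{-37957} + \frac{1}{\left(-20720 + 45374\right) \left(-7010\right)} = \left(-37251\right) \left(- \frac{1}{37957}\right) + \frac{1}{24654} \left(- \frac{1}{7010}\right) = \frac{37251}{37957} + \frac{1}{24654} \left(- \frac{1}{7010}\right) = \frac{37251}{37957} - \frac{1}{172824540} = \frac{6437886901583}{6559901064780}$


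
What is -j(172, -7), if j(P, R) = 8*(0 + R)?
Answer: 56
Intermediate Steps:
j(P, R) = 8*R
-j(172, -7) = -8*(-7) = -1*(-56) = 56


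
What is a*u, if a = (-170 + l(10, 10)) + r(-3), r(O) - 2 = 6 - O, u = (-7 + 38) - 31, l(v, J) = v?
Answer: 0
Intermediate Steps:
u = 0 (u = 31 - 31 = 0)
r(O) = 8 - O (r(O) = 2 + (6 - O) = 8 - O)
a = -149 (a = (-170 + 10) + (8 - 1*(-3)) = -160 + (8 + 3) = -160 + 11 = -149)
a*u = -149*0 = 0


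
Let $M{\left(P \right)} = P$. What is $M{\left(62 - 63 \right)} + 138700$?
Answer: $138699$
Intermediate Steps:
$M{\left(62 - 63 \right)} + 138700 = \left(62 - 63\right) + 138700 = -1 + 138700 = 138699$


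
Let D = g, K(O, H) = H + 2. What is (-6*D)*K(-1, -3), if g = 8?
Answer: 48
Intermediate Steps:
K(O, H) = 2 + H
D = 8
(-6*D)*K(-1, -3) = (-6*8)*(2 - 3) = -48*(-1) = 48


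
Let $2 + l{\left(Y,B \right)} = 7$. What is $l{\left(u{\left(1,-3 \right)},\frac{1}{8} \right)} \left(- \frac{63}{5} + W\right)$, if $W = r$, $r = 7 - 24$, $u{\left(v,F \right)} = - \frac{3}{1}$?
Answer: $-148$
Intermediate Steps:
$u{\left(v,F \right)} = -3$ ($u{\left(v,F \right)} = \left(-3\right) 1 = -3$)
$r = -17$ ($r = 7 - 24 = -17$)
$l{\left(Y,B \right)} = 5$ ($l{\left(Y,B \right)} = -2 + 7 = 5$)
$W = -17$
$l{\left(u{\left(1,-3 \right)},\frac{1}{8} \right)} \left(- \frac{63}{5} + W\right) = 5 \left(- \frac{63}{5} - 17\right) = 5 \left(- \frac{148}{5}\right) = -148$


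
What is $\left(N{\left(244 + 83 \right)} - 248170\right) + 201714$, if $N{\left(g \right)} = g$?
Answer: $-46129$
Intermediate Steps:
$\left(N{\left(244 + 83 \right)} - 248170\right) + 201714 = \left(\left(244 + 83\right) - 248170\right) + 201714 = \left(327 - 248170\right) + 201714 = -247843 + 201714 = -46129$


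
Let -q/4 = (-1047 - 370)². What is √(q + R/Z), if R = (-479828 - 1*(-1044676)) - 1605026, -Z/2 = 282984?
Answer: I*√17865733599779910/47164 ≈ 2834.0*I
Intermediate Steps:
Z = -565968 (Z = -2*282984 = -565968)
R = -1040178 (R = (-479828 + 1044676) - 1605026 = 564848 - 1605026 = -1040178)
q = -8031556 (q = -4*(-1047 - 370)² = -4*(-1417)² = -4*2007889 = -8031556)
√(q + R/Z) = √(-8031556 - 1040178/(-565968)) = √(-8031556 - 1040178*(-1/565968)) = √(-8031556 + 173363/94328) = √(-757600441005/94328) = I*√17865733599779910/47164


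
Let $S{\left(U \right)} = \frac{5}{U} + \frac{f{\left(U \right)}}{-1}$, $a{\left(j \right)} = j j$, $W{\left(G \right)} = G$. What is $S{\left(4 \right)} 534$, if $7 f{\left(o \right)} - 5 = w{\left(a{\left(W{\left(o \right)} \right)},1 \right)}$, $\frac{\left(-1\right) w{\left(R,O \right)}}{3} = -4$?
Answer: $- \frac{8811}{14} \approx -629.36$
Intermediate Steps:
$a{\left(j \right)} = j^{2}$
$w{\left(R,O \right)} = 12$ ($w{\left(R,O \right)} = \left(-3\right) \left(-4\right) = 12$)
$f{\left(o \right)} = \frac{17}{7}$ ($f{\left(o \right)} = \frac{5}{7} + \frac{1}{7} \cdot 12 = \frac{5}{7} + \frac{12}{7} = \frac{17}{7}$)
$S{\left(U \right)} = - \frac{17}{7} + \frac{5}{U}$ ($S{\left(U \right)} = \frac{5}{U} + \frac{17}{7 \left(-1\right)} = \frac{5}{U} + \frac{17}{7} \left(-1\right) = \frac{5}{U} - \frac{17}{7} = - \frac{17}{7} + \frac{5}{U}$)
$S{\left(4 \right)} 534 = \left(- \frac{17}{7} + \frac{5}{4}\right) 534 = \left(- \frac{33}{28}\right) 534 = - \frac{8811}{14}$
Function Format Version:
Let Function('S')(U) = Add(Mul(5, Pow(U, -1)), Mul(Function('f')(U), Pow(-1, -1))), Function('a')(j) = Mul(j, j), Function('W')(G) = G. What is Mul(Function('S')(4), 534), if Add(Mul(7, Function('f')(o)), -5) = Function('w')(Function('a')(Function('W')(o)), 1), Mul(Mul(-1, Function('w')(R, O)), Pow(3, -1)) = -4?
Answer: Rational(-8811, 14) ≈ -629.36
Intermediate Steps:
Function('a')(j) = Pow(j, 2)
Function('w')(R, O) = 12 (Function('w')(R, O) = Mul(-3, -4) = 12)
Function('f')(o) = Rational(17, 7) (Function('f')(o) = Add(Rational(5, 7), Mul(Rational(1, 7), 12)) = Add(Rational(5, 7), Rational(12, 7)) = Rational(17, 7))
Function('S')(U) = Add(Rational(-17, 7), Mul(5, Pow(U, -1))) (Function('S')(U) = Add(Mul(5, Pow(U, -1)), Mul(Rational(17, 7), Pow(-1, -1))) = Add(Mul(5, Pow(U, -1)), Mul(Rational(17, 7), -1)) = Add(Mul(5, Pow(U, -1)), Rational(-17, 7)) = Add(Rational(-17, 7), Mul(5, Pow(U, -1))))
Mul(Function('S')(4), 534) = Mul(Add(Rational(-17, 7), Mul(5, Pow(4, -1))), 534) = Mul(Add(Rational(-17, 7), Mul(5, Rational(1, 4))), 534) = Mul(Add(Rational(-17, 7), Rational(5, 4)), 534) = Mul(Rational(-33, 28), 534) = Rational(-8811, 14)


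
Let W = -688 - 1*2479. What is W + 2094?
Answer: -1073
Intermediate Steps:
W = -3167 (W = -688 - 2479 = -3167)
W + 2094 = -3167 + 2094 = -1073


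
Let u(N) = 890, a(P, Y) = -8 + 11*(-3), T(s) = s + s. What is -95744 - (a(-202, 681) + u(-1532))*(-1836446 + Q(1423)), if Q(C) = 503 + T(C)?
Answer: 1556203609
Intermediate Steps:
T(s) = 2*s
a(P, Y) = -41 (a(P, Y) = -8 - 33 = -41)
Q(C) = 503 + 2*C
-95744 - (a(-202, 681) + u(-1532))*(-1836446 + Q(1423)) = -95744 - (-41 + 890)*(-1836446 + (503 + 2*1423)) = -95744 - 849*(-1836446 + (503 + 2846)) = -95744 - 849*(-1836446 + 3349) = -95744 - 849*(-1833097) = -95744 - 1*(-1556299353) = -95744 + 1556299353 = 1556203609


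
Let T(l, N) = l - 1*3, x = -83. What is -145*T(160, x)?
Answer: -22765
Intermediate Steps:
T(l, N) = -3 + l (T(l, N) = l - 3 = -3 + l)
-145*T(160, x) = -145*(-3 + 160) = -145*157 = -22765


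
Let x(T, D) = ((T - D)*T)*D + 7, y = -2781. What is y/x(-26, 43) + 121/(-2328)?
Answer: -15809197/179602872 ≈ -0.088023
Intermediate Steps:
x(T, D) = 7 + D*T*(T - D) (x(T, D) = (T*(T - D))*D + 7 = D*T*(T - D) + 7 = 7 + D*T*(T - D))
y/x(-26, 43) + 121/(-2328) = -2781/(7 + 43*(-26)² - 1*(-26)*43²) + 121/(-2328) = -2781/(7 + 43*676 - 1*(-26)*1849) + 121*(-1/2328) = -2781/(7 + 29068 + 48074) - 121/2328 = -2781/77149 - 121/2328 = -15809197/179602872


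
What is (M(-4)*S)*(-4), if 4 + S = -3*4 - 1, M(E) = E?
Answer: -272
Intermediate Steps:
S = -17 (S = -4 + (-3*4 - 1) = -4 + (-12 - 1) = -4 - 13 = -17)
(M(-4)*S)*(-4) = -4*(-17)*(-4) = 68*(-4) = -272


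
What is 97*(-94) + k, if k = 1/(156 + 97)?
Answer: -2306853/253 ≈ -9118.0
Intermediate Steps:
k = 1/253 ≈ 0.0039526
97*(-94) + k = 97*(-94) + 1/253 = -9118 + 1/253 = -2306853/253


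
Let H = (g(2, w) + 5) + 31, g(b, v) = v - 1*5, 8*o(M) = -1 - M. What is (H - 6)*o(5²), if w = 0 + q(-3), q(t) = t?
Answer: -143/2 ≈ -71.500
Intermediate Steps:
o(M) = -⅛ - M/8 (o(M) = (-1 - M)/8 = -⅛ - M/8)
w = -3 (w = 0 - 3 = -3)
g(b, v) = -5 + v (g(b, v) = v - 5 = -5 + v)
H = 28 (H = ((-5 - 3) + 5) + 31 = (-8 + 5) + 31 = -3 + 31 = 28)
(H - 6)*o(5²) = (28 - 6)*(-⅛ - ⅛*5²) = 22*(-⅛ - ⅛*25) = 22*(-⅛ - 25/8) = 22*(-13/4) = -143/2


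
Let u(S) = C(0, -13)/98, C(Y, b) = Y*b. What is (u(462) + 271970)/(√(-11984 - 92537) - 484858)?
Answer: -26373366052/47017476937 - 54394*I*√104521/47017476937 ≈ -0.56093 - 0.00037402*I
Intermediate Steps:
u(S) = 0 (u(S) = (0*(-13))/98 = 0*(1/98) = 0)
(u(462) + 271970)/(√(-11984 - 92537) - 484858) = (0 + 271970)/(√(-11984 - 92537) - 484858) = 271970/(√(-104521) - 484858) = 271970/(I*√104521 - 484858) = 271970/(-484858 + I*√104521)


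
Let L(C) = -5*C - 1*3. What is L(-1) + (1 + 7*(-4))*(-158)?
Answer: 4268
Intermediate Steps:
L(C) = -3 - 5*C (L(C) = -5*C - 3 = -3 - 5*C)
L(-1) + (1 + 7*(-4))*(-158) = (-3 - 5*(-1)) + (1 + 7*(-4))*(-158) = (-3 + 5) + (1 - 28)*(-158) = 2 - 27*(-158) = 2 + 4266 = 4268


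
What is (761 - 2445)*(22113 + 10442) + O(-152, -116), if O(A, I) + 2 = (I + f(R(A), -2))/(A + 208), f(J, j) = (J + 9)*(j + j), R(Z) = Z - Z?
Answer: -383758373/7 ≈ -5.4823e+7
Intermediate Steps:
R(Z) = 0
f(J, j) = 2*j*(9 + J) (f(J, j) = (9 + J)*(2*j) = 2*j*(9 + J))
O(A, I) = -2 + (-36 + I)/(208 + A) (O(A, I) = -2 + (I + 2*(-2)*(9 + 0))/(A + 208) = -2 + (I + 2*(-2)*9)/(208 + A) = -2 + (I - 36)/(208 + A) = -2 + (-36 + I)/(208 + A))
(761 - 2445)*(22113 + 10442) + O(-152, -116) = (761 - 2445)*(22113 + 10442) + (-452 - 116 - 2*(-152))/(208 - 152) = -1684*32555 + (-452 - 116 + 304)/56 = -54822620 + (1/56)*(-264) = -54822620 - 33/7 = -383758373/7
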